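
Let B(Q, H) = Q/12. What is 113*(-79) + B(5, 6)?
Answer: -107119/12 ≈ -8926.6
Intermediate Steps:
B(Q, H) = Q/12 (B(Q, H) = Q*(1/12) = Q/12)
113*(-79) + B(5, 6) = 113*(-79) + (1/12)*5 = -8927 + 5/12 = -107119/12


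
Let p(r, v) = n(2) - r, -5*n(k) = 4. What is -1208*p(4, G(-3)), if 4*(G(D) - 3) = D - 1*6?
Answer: 28992/5 ≈ 5798.4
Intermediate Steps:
G(D) = 3/2 + D/4 (G(D) = 3 + (D - 1*6)/4 = 3 + (D - 6)/4 = 3 + (-6 + D)/4 = 3 + (-3/2 + D/4) = 3/2 + D/4)
n(k) = -⅘ (n(k) = -⅕*4 = -⅘)
p(r, v) = -⅘ - r
-1208*p(4, G(-3)) = -1208*(-⅘ - 1*4) = -1208*(-⅘ - 4) = -1208*(-24/5) = 28992/5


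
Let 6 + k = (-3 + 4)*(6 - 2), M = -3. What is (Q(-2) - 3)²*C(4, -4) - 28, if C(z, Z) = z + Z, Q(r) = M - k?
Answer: -28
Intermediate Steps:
k = -2 (k = -6 + (-3 + 4)*(6 - 2) = -6 + 1*4 = -6 + 4 = -2)
Q(r) = -1 (Q(r) = -3 - 1*(-2) = -3 + 2 = -1)
C(z, Z) = Z + z
(Q(-2) - 3)²*C(4, -4) - 28 = (-1 - 3)²*(-4 + 4) - 28 = (-4)²*0 - 28 = 16*0 - 28 = 0 - 28 = -28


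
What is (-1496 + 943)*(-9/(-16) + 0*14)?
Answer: -4977/16 ≈ -311.06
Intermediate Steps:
(-1496 + 943)*(-9/(-16) + 0*14) = -553*(-9*(-1/16) + 0) = -553*(9/16 + 0) = -553*9/16 = -4977/16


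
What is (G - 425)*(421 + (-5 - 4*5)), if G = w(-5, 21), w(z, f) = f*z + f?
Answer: -201564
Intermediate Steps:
w(z, f) = f + f*z
G = -84 (G = 21*(1 - 5) = 21*(-4) = -84)
(G - 425)*(421 + (-5 - 4*5)) = (-84 - 425)*(421 + (-5 - 4*5)) = -509*(421 + (-5 - 20)) = -509*(421 - 25) = -509*396 = -201564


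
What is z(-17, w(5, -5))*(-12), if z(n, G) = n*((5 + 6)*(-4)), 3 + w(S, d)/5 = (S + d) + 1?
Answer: -8976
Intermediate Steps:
w(S, d) = -10 + 5*S + 5*d (w(S, d) = -15 + 5*((S + d) + 1) = -15 + 5*(1 + S + d) = -15 + (5 + 5*S + 5*d) = -10 + 5*S + 5*d)
z(n, G) = -44*n (z(n, G) = n*(11*(-4)) = n*(-44) = -44*n)
z(-17, w(5, -5))*(-12) = -44*(-17)*(-12) = 748*(-12) = -8976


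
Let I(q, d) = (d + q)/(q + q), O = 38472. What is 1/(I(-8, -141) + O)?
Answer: 16/615701 ≈ 2.5987e-5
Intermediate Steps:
I(q, d) = (d + q)/(2*q) (I(q, d) = (d + q)/((2*q)) = (d + q)*(1/(2*q)) = (d + q)/(2*q))
1/(I(-8, -141) + O) = 1/((1/2)*(-141 - 8)/(-8) + 38472) = 1/((1/2)*(-1/8)*(-149) + 38472) = 1/(149/16 + 38472) = 1/(615701/16) = 16/615701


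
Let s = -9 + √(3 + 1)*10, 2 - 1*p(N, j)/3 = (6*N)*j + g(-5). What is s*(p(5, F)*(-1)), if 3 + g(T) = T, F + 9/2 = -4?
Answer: -8745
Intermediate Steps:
F = -17/2 (F = -9/2 - 4 = -17/2 ≈ -8.5000)
g(T) = -3 + T
p(N, j) = 30 - 18*N*j (p(N, j) = 6 - 3*((6*N)*j + (-3 - 5)) = 6 - 3*(6*N*j - 8) = 6 - 3*(-8 + 6*N*j) = 6 + (24 - 18*N*j) = 30 - 18*N*j)
s = 11 (s = -9 + √4*10 = -9 + 2*10 = -9 + 20 = 11)
s*(p(5, F)*(-1)) = 11*((30 - 18*5*(-17/2))*(-1)) = 11*((30 + 765)*(-1)) = 11*(795*(-1)) = 11*(-795) = -8745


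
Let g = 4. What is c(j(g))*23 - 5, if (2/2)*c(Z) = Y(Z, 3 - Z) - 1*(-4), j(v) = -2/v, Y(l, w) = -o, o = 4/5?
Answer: 343/5 ≈ 68.600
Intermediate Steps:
o = 4/5 (o = 4*(1/5) = 4/5 ≈ 0.80000)
Y(l, w) = -4/5 (Y(l, w) = -1*4/5 = -4/5)
c(Z) = 16/5 (c(Z) = -4/5 - 1*(-4) = -4/5 + 4 = 16/5)
c(j(g))*23 - 5 = (16/5)*23 - 5 = 368/5 - 5 = 343/5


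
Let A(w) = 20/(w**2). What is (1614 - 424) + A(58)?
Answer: 1000795/841 ≈ 1190.0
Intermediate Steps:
A(w) = 20/w**2
(1614 - 424) + A(58) = (1614 - 424) + 20/58**2 = 1190 + 20*(1/3364) = 1190 + 5/841 = 1000795/841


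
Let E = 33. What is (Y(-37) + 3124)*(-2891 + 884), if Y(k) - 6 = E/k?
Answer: -232364439/37 ≈ -6.2801e+6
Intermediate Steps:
Y(k) = 6 + 33/k
(Y(-37) + 3124)*(-2891 + 884) = ((6 + 33/(-37)) + 3124)*(-2891 + 884) = ((6 + 33*(-1/37)) + 3124)*(-2007) = ((6 - 33/37) + 3124)*(-2007) = (189/37 + 3124)*(-2007) = (115777/37)*(-2007) = -232364439/37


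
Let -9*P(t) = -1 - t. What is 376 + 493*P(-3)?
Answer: 2398/9 ≈ 266.44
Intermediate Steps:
P(t) = ⅑ + t/9 (P(t) = -(-1 - t)/9 = ⅑ + t/9)
376 + 493*P(-3) = 376 + 493*(⅑ + (⅑)*(-3)) = 376 + 493*(⅑ - ⅓) = 376 + 493*(-2/9) = 376 - 986/9 = 2398/9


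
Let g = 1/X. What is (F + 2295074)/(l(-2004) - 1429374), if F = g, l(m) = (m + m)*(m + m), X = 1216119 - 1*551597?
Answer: 508375721543/3241691156060 ≈ 0.15682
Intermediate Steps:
X = 664522 (X = 1216119 - 551597 = 664522)
g = 1/664522 ≈ 1.5048e-6
l(m) = 4*m² (l(m) = (2*m)*(2*m) = 4*m²)
F = 1/664522 ≈ 1.5048e-6
(F + 2295074)/(l(-2004) - 1429374) = (1/664522 + 2295074)/(4*(-2004)² - 1429374) = 1525127164629/(664522*(4*4016016 - 1429374)) = 1525127164629/(664522*(16064064 - 1429374)) = (1525127164629/664522)/14634690 = (1525127164629/664522)*(1/14634690) = 508375721543/3241691156060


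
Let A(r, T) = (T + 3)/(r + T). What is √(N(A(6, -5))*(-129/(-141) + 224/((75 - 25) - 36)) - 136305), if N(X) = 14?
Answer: I*√300574635/47 ≈ 368.87*I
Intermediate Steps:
A(r, T) = (3 + T)/(T + r)
√(N(A(6, -5))*(-129/(-141) + 224/((75 - 25) - 36)) - 136305) = √(14*(-129/(-141) + 224/((75 - 25) - 36)) - 136305) = √(14*(-129*(-1/141) + 224/(50 - 36)) - 136305) = √(14*(43/47 + 224/14) - 136305) = √(14*(43/47 + 224*(1/14)) - 136305) = √(14*(43/47 + 16) - 136305) = √(14*(795/47) - 136305) = √(11130/47 - 136305) = √(-6395205/47) = I*√300574635/47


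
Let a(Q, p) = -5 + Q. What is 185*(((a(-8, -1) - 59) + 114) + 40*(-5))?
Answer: -29230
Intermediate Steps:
185*(((a(-8, -1) - 59) + 114) + 40*(-5)) = 185*((((-5 - 8) - 59) + 114) + 40*(-5)) = 185*(((-13 - 59) + 114) - 200) = 185*((-72 + 114) - 200) = 185*(42 - 200) = 185*(-158) = -29230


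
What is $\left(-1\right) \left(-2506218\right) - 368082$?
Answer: $2138136$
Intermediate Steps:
$\left(-1\right) \left(-2506218\right) - 368082 = 2506218 - 368082 = 2138136$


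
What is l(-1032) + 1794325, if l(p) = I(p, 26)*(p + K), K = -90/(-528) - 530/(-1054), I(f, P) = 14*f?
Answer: 96780527467/5797 ≈ 1.6695e+7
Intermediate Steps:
K = 31225/46376 (K = -90*(-1/528) - 530*(-1/1054) = 15/88 + 265/527 = 31225/46376 ≈ 0.67330)
l(p) = 14*p*(31225/46376 + p) (l(p) = (14*p)*(p + 31225/46376) = (14*p)*(31225/46376 + p) = 14*p*(31225/46376 + p))
l(-1032) + 1794325 = (7/23188)*(-1032)*(31225 + 46376*(-1032)) + 1794325 = (7/23188)*(-1032)*(31225 - 47860032) + 1794325 = (7/23188)*(-1032)*(-47828807) + 1794325 = 86378825442/5797 + 1794325 = 96780527467/5797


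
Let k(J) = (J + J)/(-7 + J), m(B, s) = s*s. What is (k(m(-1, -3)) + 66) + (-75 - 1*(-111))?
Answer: 111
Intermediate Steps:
m(B, s) = s²
k(J) = 2*J/(-7 + J) (k(J) = (2*J)/(-7 + J) = 2*J/(-7 + J))
(k(m(-1, -3)) + 66) + (-75 - 1*(-111)) = (2*(-3)²/(-7 + (-3)²) + 66) + (-75 - 1*(-111)) = (2*9/(-7 + 9) + 66) + (-75 + 111) = (2*9/2 + 66) + 36 = (2*9*(½) + 66) + 36 = (9 + 66) + 36 = 75 + 36 = 111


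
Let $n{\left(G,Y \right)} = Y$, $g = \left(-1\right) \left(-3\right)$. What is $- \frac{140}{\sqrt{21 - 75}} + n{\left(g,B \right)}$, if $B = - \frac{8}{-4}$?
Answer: $2 + \frac{70 i \sqrt{6}}{9} \approx 2.0 + 19.052 i$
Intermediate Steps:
$B = 2$ ($B = \left(-8\right) \left(- \frac{1}{4}\right) = 2$)
$g = 3$
$- \frac{140}{\sqrt{21 - 75}} + n{\left(g,B \right)} = - \frac{140}{\sqrt{21 - 75}} + 2 = - \frac{140}{\sqrt{-54}} + 2 = - \frac{140}{3 i \sqrt{6}} + 2 = - 140 \left(- \frac{i \sqrt{6}}{18}\right) + 2 = \frac{70 i \sqrt{6}}{9} + 2 = 2 + \frac{70 i \sqrt{6}}{9}$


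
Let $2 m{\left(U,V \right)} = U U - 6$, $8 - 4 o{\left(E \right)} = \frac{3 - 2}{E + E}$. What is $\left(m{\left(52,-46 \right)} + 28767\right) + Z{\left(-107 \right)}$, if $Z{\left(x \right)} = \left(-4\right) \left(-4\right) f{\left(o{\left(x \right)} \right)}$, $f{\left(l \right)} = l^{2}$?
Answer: $\frac{1382126705}{45796} \approx 30180.0$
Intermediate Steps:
$o{\left(E \right)} = 2 - \frac{1}{8 E}$ ($o{\left(E \right)} = 2 - \frac{\left(3 - 2\right) \frac{1}{E + E}}{4} = 2 - \frac{1 \frac{1}{2 E}}{4} = 2 - \frac{\frac{1}{2} \frac{1}{E}}{4} = 2 - \frac{1}{8 E}$)
$m{\left(U,V \right)} = -3 + \frac{U^{2}}{2}$ ($m{\left(U,V \right)} = \frac{U U - 6}{2} = \frac{U^{2} - 6}{2} = \frac{-6 + U^{2}}{2} = -3 + \frac{U^{2}}{2}$)
$Z{\left(x \right)} = 16 \left(2 - \frac{1}{8 x}\right)^{2}$ ($Z{\left(x \right)} = \left(-4\right) \left(-4\right) \left(2 - \frac{1}{8 x}\right)^{2} = 16 \left(2 - \frac{1}{8 x}\right)^{2}$)
$\left(m{\left(52,-46 \right)} + 28767\right) + Z{\left(-107 \right)} = \left(\left(-3 + \frac{52^{2}}{2}\right) + 28767\right) + \frac{\left(-1 + 16 \left(-107\right)\right)^{2}}{4 \cdot 11449} = \left(\left(-3 + \frac{1}{2} \cdot 2704\right) + 28767\right) + \frac{1}{4} \cdot \frac{1}{11449} \left(-1 - 1712\right)^{2} = \left(\left(-3 + 1352\right) + 28767\right) + \frac{1}{4} \cdot \frac{1}{11449} \left(-1713\right)^{2} = \left(1349 + 28767\right) + \frac{1}{4} \cdot \frac{1}{11449} \cdot 2934369 = 30116 + \frac{2934369}{45796} = \frac{1382126705}{45796}$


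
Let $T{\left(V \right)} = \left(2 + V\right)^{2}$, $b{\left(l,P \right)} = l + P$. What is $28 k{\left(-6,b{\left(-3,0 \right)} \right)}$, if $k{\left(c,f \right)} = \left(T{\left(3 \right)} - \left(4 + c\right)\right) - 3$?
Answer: $672$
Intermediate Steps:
$b{\left(l,P \right)} = P + l$
$k{\left(c,f \right)} = 18 - c$ ($k{\left(c,f \right)} = \left(\left(2 + 3\right)^{2} - \left(4 + c\right)\right) - 3 = \left(5^{2} - \left(4 + c\right)\right) - 3 = \left(25 - \left(4 + c\right)\right) - 3 = \left(21 - c\right) - 3 = 18 - c$)
$28 k{\left(-6,b{\left(-3,0 \right)} \right)} = 28 \left(18 - -6\right) = 28 \left(18 + 6\right) = 28 \cdot 24 = 672$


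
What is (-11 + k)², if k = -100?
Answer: 12321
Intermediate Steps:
(-11 + k)² = (-11 - 100)² = (-111)² = 12321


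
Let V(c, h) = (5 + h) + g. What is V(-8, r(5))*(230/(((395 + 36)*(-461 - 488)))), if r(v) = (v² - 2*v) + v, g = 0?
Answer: -5750/409019 ≈ -0.014058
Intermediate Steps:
r(v) = v² - v
V(c, h) = 5 + h (V(c, h) = (5 + h) + 0 = 5 + h)
V(-8, r(5))*(230/(((395 + 36)*(-461 - 488)))) = (5 + 5*(-1 + 5))*(230/(((395 + 36)*(-461 - 488)))) = (5 + 5*4)*(230/((431*(-949)))) = (5 + 20)*(230/(-409019)) = 25*(230*(-1/409019)) = 25*(-230/409019) = -5750/409019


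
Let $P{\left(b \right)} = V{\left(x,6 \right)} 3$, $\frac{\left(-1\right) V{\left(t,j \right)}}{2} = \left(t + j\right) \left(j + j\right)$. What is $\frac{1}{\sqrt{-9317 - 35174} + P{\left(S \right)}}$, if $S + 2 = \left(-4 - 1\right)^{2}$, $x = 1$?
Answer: $- \frac{504}{298507} - \frac{i \sqrt{44491}}{298507} \approx -0.0016884 - 0.00070661 i$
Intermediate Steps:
$S = 23$ ($S = -2 + \left(-4 - 1\right)^{2} = -2 + \left(-5\right)^{2} = -2 + 25 = 23$)
$V{\left(t,j \right)} = - 4 j \left(j + t\right)$ ($V{\left(t,j \right)} = - 2 \left(t + j\right) \left(j + j\right) = - 2 \left(j + t\right) 2 j = - 2 \cdot 2 j \left(j + t\right) = - 4 j \left(j + t\right)$)
$P{\left(b \right)} = -504$ ($P{\left(b \right)} = \left(-4\right) 6 \left(6 + 1\right) 3 = \left(-4\right) 6 \cdot 7 \cdot 3 = \left(-168\right) 3 = -504$)
$\frac{1}{\sqrt{-9317 - 35174} + P{\left(S \right)}} = \frac{1}{\sqrt{-9317 - 35174} - 504} = \frac{1}{\sqrt{-44491} - 504} = \frac{1}{i \sqrt{44491} - 504} = \frac{1}{-504 + i \sqrt{44491}}$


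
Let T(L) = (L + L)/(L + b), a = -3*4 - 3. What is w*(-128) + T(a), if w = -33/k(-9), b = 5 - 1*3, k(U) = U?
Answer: -18214/39 ≈ -467.03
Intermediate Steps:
b = 2 (b = 5 - 3 = 2)
w = 11/3 (w = -33/(-9) = -33*(-⅑) = 11/3 ≈ 3.6667)
a = -15 (a = -12 - 3 = -15)
T(L) = 2*L/(2 + L) (T(L) = (L + L)/(L + 2) = (2*L)/(2 + L) = 2*L/(2 + L))
w*(-128) + T(a) = (11/3)*(-128) + 2*(-15)/(2 - 15) = -1408/3 + 2*(-15)/(-13) = -1408/3 + 2*(-15)*(-1/13) = -1408/3 + 30/13 = -18214/39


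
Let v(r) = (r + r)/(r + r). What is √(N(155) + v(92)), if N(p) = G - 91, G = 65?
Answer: 5*I ≈ 5.0*I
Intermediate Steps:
v(r) = 1 (v(r) = (2*r)/((2*r)) = (2*r)*(1/(2*r)) = 1)
N(p) = -26 (N(p) = 65 - 91 = -26)
√(N(155) + v(92)) = √(-26 + 1) = √(-25) = 5*I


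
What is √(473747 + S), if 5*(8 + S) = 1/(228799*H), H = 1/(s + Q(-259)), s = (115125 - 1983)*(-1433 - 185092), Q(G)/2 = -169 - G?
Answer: √23834048386138413/228799 ≈ 674.75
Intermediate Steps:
Q(G) = -338 - 2*G (Q(G) = 2*(-169 - G) = -338 - 2*G)
s = -21103811550 (s = 113142*(-186525) = -21103811550)
H = -1/21103811370 (H = 1/(-21103811550 + (-338 - 2*(-259))) = 1/(-21103811550 + (-338 + 518)) = 1/(-21103811550 + 180) = 1/(-21103811370) = -1/21103811370 ≈ -4.7385e-11)
S = -4222592666/228799 (S = -8 + (1/(228799*(-1/21103811370)))/5 = -8 + ((1/228799)*(-21103811370))/5 = -8 + (⅕)*(-21103811370/228799) = -8 - 4220762274/228799 = -4222592666/228799 ≈ -18455.)
√(473747 + S) = √(473747 - 4222592666/228799) = √(104170247187/228799) = √23834048386138413/228799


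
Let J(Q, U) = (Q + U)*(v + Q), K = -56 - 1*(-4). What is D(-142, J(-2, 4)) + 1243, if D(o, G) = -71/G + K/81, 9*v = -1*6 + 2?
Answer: 4479523/3564 ≈ 1256.9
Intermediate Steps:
v = -4/9 (v = (-1*6 + 2)/9 = (-6 + 2)/9 = (⅑)*(-4) = -4/9 ≈ -0.44444)
K = -52 (K = -56 + 4 = -52)
J(Q, U) = (-4/9 + Q)*(Q + U) (J(Q, U) = (Q + U)*(-4/9 + Q) = (-4/9 + Q)*(Q + U))
D(o, G) = -52/81 - 71/G (D(o, G) = -71/G - 52/81 = -52/81 - 71/G)
D(-142, J(-2, 4)) + 1243 = (-52/81 - 71/((-2)² - 4/9*(-2) - 4/9*4 - 2*4)) + 1243 = (-52/81 - 71/(4 + 8/9 - 16/9 - 8)) + 1243 = (-52/81 - 71/(-44/9)) + 1243 = (-52/81 - 71*(-9/44)) + 1243 = (-52/81 + 639/44) + 1243 = 49471/3564 + 1243 = 4479523/3564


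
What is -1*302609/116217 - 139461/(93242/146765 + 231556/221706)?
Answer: -263697495651092327129/3176014621186332 ≈ -83028.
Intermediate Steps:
-1*302609/116217 - 139461/(93242/146765 + 231556/221706) = -302609*1/116217 - 139461/(93242*(1/146765) + 231556*(1/221706)) = -302609/116217 - 139461/(93242/146765 + 115778/110853) = -302609/116217 - 139461/27328313596/16269340545 = -302609/116217 - 139461*16269340545/27328313596 = -302609/116217 - 2268938501746245/27328313596 = -263697495651092327129/3176014621186332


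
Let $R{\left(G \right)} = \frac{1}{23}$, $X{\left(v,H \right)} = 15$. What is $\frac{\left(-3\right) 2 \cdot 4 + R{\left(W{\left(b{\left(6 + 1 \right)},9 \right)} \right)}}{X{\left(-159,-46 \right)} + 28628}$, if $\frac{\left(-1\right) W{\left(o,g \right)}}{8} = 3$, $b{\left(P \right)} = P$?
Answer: $- \frac{551}{658789} \approx -0.00083638$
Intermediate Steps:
$W{\left(o,g \right)} = -24$ ($W{\left(o,g \right)} = \left(-8\right) 3 = -24$)
$R{\left(G \right)} = \frac{1}{23}$
$\frac{\left(-3\right) 2 \cdot 4 + R{\left(W{\left(b{\left(6 + 1 \right)},9 \right)} \right)}}{X{\left(-159,-46 \right)} + 28628} = \frac{\left(-3\right) 2 \cdot 4 + \frac{1}{23}}{15 + 28628} = \frac{\left(-6\right) 4 + \frac{1}{23}}{28643} = \left(-24 + \frac{1}{23}\right) \frac{1}{28643} = \left(- \frac{551}{23}\right) \frac{1}{28643} = - \frac{551}{658789}$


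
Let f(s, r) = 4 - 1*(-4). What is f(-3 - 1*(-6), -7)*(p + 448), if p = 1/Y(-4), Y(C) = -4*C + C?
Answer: 10754/3 ≈ 3584.7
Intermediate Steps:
f(s, r) = 8 (f(s, r) = 4 + 4 = 8)
Y(C) = -3*C
p = 1/12 (p = 1/(-3*(-4)) = 1/12 ≈ 0.083333)
f(-3 - 1*(-6), -7)*(p + 448) = 8*(1/12 + 448) = 8*(5377/12) = 10754/3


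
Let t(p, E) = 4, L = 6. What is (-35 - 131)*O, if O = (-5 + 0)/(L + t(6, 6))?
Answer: 83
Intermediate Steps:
O = -½ (O = (-5 + 0)/(6 + 4) = -5/10 = (⅒)*(-5) = -½ ≈ -0.50000)
(-35 - 131)*O = (-35 - 131)*(-½) = -166*(-½) = 83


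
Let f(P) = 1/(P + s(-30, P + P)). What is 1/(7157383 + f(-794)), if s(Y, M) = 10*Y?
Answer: 1094/7830177001 ≈ 1.3972e-7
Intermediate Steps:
f(P) = 1/(-300 + P) (f(P) = 1/(P + 10*(-30)) = 1/(P - 300) = 1/(-300 + P))
1/(7157383 + f(-794)) = 1/(7157383 + 1/(-300 - 794)) = 1/(7157383 + 1/(-1094)) = 1/(7157383 - 1/1094) = 1/(7830177001/1094) = 1094/7830177001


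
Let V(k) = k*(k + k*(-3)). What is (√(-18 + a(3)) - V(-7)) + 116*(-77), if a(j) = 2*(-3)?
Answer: -8834 + 2*I*√6 ≈ -8834.0 + 4.899*I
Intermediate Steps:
a(j) = -6
V(k) = -2*k² (V(k) = k*(k - 3*k) = k*(-2*k) = -2*k²)
(√(-18 + a(3)) - V(-7)) + 116*(-77) = (√(-18 - 6) - (-2)*(-7)²) + 116*(-77) = (√(-24) - (-2)*49) - 8932 = (2*I*√6 - 1*(-98)) - 8932 = (2*I*√6 + 98) - 8932 = (98 + 2*I*√6) - 8932 = -8834 + 2*I*√6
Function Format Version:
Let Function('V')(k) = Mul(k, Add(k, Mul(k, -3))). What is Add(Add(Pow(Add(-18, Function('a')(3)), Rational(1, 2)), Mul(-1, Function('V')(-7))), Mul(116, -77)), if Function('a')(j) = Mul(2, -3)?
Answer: Add(-8834, Mul(2, I, Pow(6, Rational(1, 2)))) ≈ Add(-8834.0, Mul(4.8990, I))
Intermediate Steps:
Function('a')(j) = -6
Function('V')(k) = Mul(-2, Pow(k, 2)) (Function('V')(k) = Mul(k, Add(k, Mul(-3, k))) = Mul(k, Mul(-2, k)) = Mul(-2, Pow(k, 2)))
Add(Add(Pow(Add(-18, Function('a')(3)), Rational(1, 2)), Mul(-1, Function('V')(-7))), Mul(116, -77)) = Add(Add(Pow(Add(-18, -6), Rational(1, 2)), Mul(-1, Mul(-2, Pow(-7, 2)))), Mul(116, -77)) = Add(Add(Pow(-24, Rational(1, 2)), Mul(-1, Mul(-2, 49))), -8932) = Add(Add(Mul(2, I, Pow(6, Rational(1, 2))), Mul(-1, -98)), -8932) = Add(Add(Mul(2, I, Pow(6, Rational(1, 2))), 98), -8932) = Add(Add(98, Mul(2, I, Pow(6, Rational(1, 2)))), -8932) = Add(-8834, Mul(2, I, Pow(6, Rational(1, 2))))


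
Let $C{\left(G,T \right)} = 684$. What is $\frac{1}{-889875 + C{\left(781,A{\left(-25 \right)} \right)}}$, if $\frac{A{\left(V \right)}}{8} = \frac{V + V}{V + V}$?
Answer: $- \frac{1}{889191} \approx -1.1246 \cdot 10^{-6}$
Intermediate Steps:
$A{\left(V \right)} = 8$ ($A{\left(V \right)} = 8 \frac{V + V}{V + V} = 8 \frac{2 V}{2 V} = 8 \cdot 2 V \frac{1}{2 V} = 8 \cdot 1 = 8$)
$\frac{1}{-889875 + C{\left(781,A{\left(-25 \right)} \right)}} = \frac{1}{-889875 + 684} = \frac{1}{-889191} = - \frac{1}{889191}$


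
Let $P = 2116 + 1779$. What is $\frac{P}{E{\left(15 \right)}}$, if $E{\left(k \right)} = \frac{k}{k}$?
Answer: $3895$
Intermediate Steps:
$E{\left(k \right)} = 1$
$P = 3895$
$\frac{P}{E{\left(15 \right)}} = \frac{3895}{1} = 3895 \cdot 1 = 3895$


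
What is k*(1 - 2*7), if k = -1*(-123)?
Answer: -1599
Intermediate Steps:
k = 123
k*(1 - 2*7) = 123*(1 - 2*7) = 123*(1 - 14) = 123*(-13) = -1599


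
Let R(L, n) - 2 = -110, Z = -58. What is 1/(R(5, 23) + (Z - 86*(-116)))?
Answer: 1/9810 ≈ 0.00010194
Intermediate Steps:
R(L, n) = -108 (R(L, n) = 2 - 110 = -108)
1/(R(5, 23) + (Z - 86*(-116))) = 1/(-108 + (-58 - 86*(-116))) = 1/(-108 + (-58 + 9976)) = 1/(-108 + 9918) = 1/9810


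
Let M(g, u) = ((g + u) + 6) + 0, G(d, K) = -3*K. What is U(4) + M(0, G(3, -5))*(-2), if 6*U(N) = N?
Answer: -124/3 ≈ -41.333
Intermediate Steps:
U(N) = N/6
M(g, u) = 6 + g + u (M(g, u) = (6 + g + u) + 0 = 6 + g + u)
U(4) + M(0, G(3, -5))*(-2) = (⅙)*4 + (6 + 0 - 3*(-5))*(-2) = ⅔ + (6 + 0 + 15)*(-2) = ⅔ + 21*(-2) = ⅔ - 42 = -124/3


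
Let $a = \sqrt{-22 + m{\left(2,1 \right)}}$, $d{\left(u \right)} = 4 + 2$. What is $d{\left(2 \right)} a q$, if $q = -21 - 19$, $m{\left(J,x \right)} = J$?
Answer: $- 480 i \sqrt{5} \approx - 1073.3 i$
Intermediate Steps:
$d{\left(u \right)} = 6$
$a = 2 i \sqrt{5}$ ($a = \sqrt{-22 + 2} = \sqrt{-20} = 2 i \sqrt{5} \approx 4.4721 i$)
$q = -40$ ($q = -21 - 19 = -40$)
$d{\left(2 \right)} a q = 6 \cdot 2 i \sqrt{5} \left(-40\right) = 12 i \sqrt{5} \left(-40\right) = - 480 i \sqrt{5}$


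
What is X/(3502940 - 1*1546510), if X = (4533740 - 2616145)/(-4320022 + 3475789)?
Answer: -383519/330336553638 ≈ -1.1610e-6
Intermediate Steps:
X = -1917595/844233 (X = 1917595/(-844233) = 1917595*(-1/844233) = -1917595/844233 ≈ -2.2714)
X/(3502940 - 1*1546510) = -1917595/(844233*(3502940 - 1*1546510)) = -1917595/(844233*(3502940 - 1546510)) = -1917595/844233/1956430 = -1917595/844233*1/1956430 = -383519/330336553638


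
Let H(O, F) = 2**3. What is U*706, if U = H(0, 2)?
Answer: 5648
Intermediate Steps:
H(O, F) = 8
U = 8
U*706 = 8*706 = 5648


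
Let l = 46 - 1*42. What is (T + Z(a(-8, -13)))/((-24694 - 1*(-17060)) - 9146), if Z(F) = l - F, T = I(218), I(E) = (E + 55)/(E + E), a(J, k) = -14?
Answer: -8121/7316080 ≈ -0.0011100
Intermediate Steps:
I(E) = (55 + E)/(2*E) (I(E) = (55 + E)/((2*E)) = (55 + E)*(1/(2*E)) = (55 + E)/(2*E))
T = 273/436 (T = (1/2)*(55 + 218)/218 = (1/2)*(1/218)*273 = 273/436 ≈ 0.62615)
l = 4 (l = 46 - 42 = 4)
Z(F) = 4 - F
(T + Z(a(-8, -13)))/((-24694 - 1*(-17060)) - 9146) = (273/436 + (4 - 1*(-14)))/((-24694 - 1*(-17060)) - 9146) = (273/436 + (4 + 14))/((-24694 + 17060) - 9146) = (273/436 + 18)/(-7634 - 9146) = (8121/436)/(-16780) = (8121/436)*(-1/16780) = -8121/7316080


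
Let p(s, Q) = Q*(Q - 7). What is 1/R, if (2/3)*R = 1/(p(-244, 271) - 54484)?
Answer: 34120/3 ≈ 11373.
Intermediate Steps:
p(s, Q) = Q*(-7 + Q)
R = 3/34120 (R = 3/(2*(271*(-7 + 271) - 54484)) = 3/(2*(271*264 - 54484)) = 3/(2*(71544 - 54484)) = (3/2)/17060 = (3/2)*(1/17060) = 3/34120 ≈ 8.7925e-5)
1/R = 1/(3/34120) = 34120/3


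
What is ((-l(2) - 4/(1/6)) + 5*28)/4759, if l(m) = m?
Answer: 114/4759 ≈ 0.023955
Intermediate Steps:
((-l(2) - 4/(1/6)) + 5*28)/4759 = ((-1*2 - 4/(1/6)) + 5*28)/4759 = ((-2 - 4/(1*(⅙))) + 140)*(1/4759) = ((-2 - 4/⅙) + 140)*(1/4759) = ((-2 - 4*6) + 140)*(1/4759) = ((-2 - 24) + 140)*(1/4759) = (-26 + 140)*(1/4759) = 114*(1/4759) = 114/4759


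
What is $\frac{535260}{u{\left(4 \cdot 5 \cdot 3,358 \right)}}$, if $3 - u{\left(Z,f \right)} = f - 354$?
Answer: $-535260$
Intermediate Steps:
$u{\left(Z,f \right)} = 357 - f$ ($u{\left(Z,f \right)} = 3 - \left(f - 354\right) = 3 - \left(-354 + f\right) = 357 - f$)
$\frac{535260}{u{\left(4 \cdot 5 \cdot 3,358 \right)}} = \frac{535260}{357 - 358} = \frac{535260}{-1} = 535260 \left(-1\right) = -535260$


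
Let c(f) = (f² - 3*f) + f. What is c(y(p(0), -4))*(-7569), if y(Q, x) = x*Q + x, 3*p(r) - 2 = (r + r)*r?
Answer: -437320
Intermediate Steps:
p(r) = ⅔ + 2*r²/3 (p(r) = ⅔ + ((r + r)*r)/3 = ⅔ + ((2*r)*r)/3 = ⅔ + (2*r²)/3 = ⅔ + 2*r²/3)
y(Q, x) = x + Q*x (y(Q, x) = Q*x + x = x + Q*x)
c(f) = f² - 2*f
c(y(p(0), -4))*(-7569) = ((-4*(1 + (⅔ + (⅔)*0²)))*(-2 - 4*(1 + (⅔ + (⅔)*0²))))*(-7569) = ((-4*(1 + (⅔ + (⅔)*0)))*(-2 - 4*(1 + (⅔ + (⅔)*0))))*(-7569) = ((-4*(1 + (⅔ + 0)))*(-2 - 4*(1 + (⅔ + 0))))*(-7569) = ((-4*(1 + ⅔))*(-2 - 4*(1 + ⅔)))*(-7569) = ((-4*5/3)*(-2 - 4*5/3))*(-7569) = -20*(-2 - 20/3)/3*(-7569) = -20/3*(-26/3)*(-7569) = (520/9)*(-7569) = -437320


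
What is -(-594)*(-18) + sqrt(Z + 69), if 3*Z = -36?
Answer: -10692 + sqrt(57) ≈ -10684.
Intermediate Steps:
Z = -12 (Z = (1/3)*(-36) = -12)
-(-594)*(-18) + sqrt(Z + 69) = -(-594)*(-18) + sqrt(-12 + 69) = -99*108 + sqrt(57) = -10692 + sqrt(57)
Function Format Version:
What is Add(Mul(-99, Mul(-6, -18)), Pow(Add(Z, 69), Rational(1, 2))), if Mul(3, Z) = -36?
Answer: Add(-10692, Pow(57, Rational(1, 2))) ≈ -10684.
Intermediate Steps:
Z = -12 (Z = Mul(Rational(1, 3), -36) = -12)
Add(Mul(-99, Mul(-6, -18)), Pow(Add(Z, 69), Rational(1, 2))) = Add(Mul(-99, Mul(-6, -18)), Pow(Add(-12, 69), Rational(1, 2))) = Add(Mul(-99, 108), Pow(57, Rational(1, 2))) = Add(-10692, Pow(57, Rational(1, 2)))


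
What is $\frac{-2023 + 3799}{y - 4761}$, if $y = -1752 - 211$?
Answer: $- \frac{444}{1681} \approx -0.26413$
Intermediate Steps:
$y = -1963$
$\frac{-2023 + 3799}{y - 4761} = \frac{-2023 + 3799}{-1963 - 4761} = \frac{1776}{-6724} = 1776 \left(- \frac{1}{6724}\right) = - \frac{444}{1681}$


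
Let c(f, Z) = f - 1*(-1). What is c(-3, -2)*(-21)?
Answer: 42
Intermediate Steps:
c(f, Z) = 1 + f (c(f, Z) = f + 1 = 1 + f)
c(-3, -2)*(-21) = (1 - 3)*(-21) = -2*(-21) = 42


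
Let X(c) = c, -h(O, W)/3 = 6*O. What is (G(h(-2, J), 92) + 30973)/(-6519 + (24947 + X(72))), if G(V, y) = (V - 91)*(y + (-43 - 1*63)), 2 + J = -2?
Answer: 31743/18500 ≈ 1.7158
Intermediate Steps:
J = -4 (J = -2 - 2 = -4)
h(O, W) = -18*O
G(V, y) = (-106 + y)*(-91 + V) (G(V, y) = (-91 + V)*(y + (-43 - 63)) = (-91 + V)*(y - 106) = (-91 + V)*(-106 + y) = (-106 + y)*(-91 + V))
(G(h(-2, J), 92) + 30973)/(-6519 + (24947 + X(72))) = ((9646 - (-1908)*(-2) - 91*92 - 18*(-2)*92) + 30973)/(-6519 + (24947 + 72)) = ((9646 - 106*36 - 8372 + 36*92) + 30973)/(-6519 + 25019) = ((9646 - 3816 - 8372 + 3312) + 30973)/18500 = (770 + 30973)*(1/18500) = 31743*(1/18500) = 31743/18500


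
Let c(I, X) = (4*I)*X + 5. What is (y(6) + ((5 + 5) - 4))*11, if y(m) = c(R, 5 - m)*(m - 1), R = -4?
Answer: 1221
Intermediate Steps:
c(I, X) = 5 + 4*I*X (c(I, X) = 4*I*X + 5 = 5 + 4*I*X)
y(m) = (-1 + m)*(-75 + 16*m) (y(m) = (5 + 4*(-4)*(5 - m))*(m - 1) = (5 + (-80 + 16*m))*(-1 + m) = (-75 + 16*m)*(-1 + m) = (-1 + m)*(-75 + 16*m))
(y(6) + ((5 + 5) - 4))*11 = ((-1 + 6)*(-75 + 16*6) + ((5 + 5) - 4))*11 = (5*(-75 + 96) + (10 - 4))*11 = (5*21 + 6)*11 = (105 + 6)*11 = 111*11 = 1221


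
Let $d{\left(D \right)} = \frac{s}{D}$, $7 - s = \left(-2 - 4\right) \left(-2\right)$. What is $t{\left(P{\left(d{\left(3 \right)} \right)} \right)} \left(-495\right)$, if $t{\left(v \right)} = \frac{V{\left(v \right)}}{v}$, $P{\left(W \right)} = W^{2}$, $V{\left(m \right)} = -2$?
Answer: $\frac{1782}{5} \approx 356.4$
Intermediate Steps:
$s = -5$ ($s = 7 - \left(-2 - 4\right) \left(-2\right) = 7 - \left(-6\right) \left(-2\right) = 7 - 12 = -5$)
$d{\left(D \right)} = - \frac{5}{D}$
$t{\left(v \right)} = - \frac{2}{v}$
$t{\left(P{\left(d{\left(3 \right)} \right)} \right)} \left(-495\right) = - \frac{2}{\left(- \frac{5}{3}\right)^{2}} \left(-495\right) = - \frac{2}{\frac{25}{9}} \left(-495\right) = \left(-2\right) \frac{9}{25} \left(-495\right) = \left(- \frac{18}{25}\right) \left(-495\right) = \frac{1782}{5}$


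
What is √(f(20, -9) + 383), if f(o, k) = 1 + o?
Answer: 2*√101 ≈ 20.100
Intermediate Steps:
√(f(20, -9) + 383) = √((1 + 20) + 383) = √(21 + 383) = √404 = 2*√101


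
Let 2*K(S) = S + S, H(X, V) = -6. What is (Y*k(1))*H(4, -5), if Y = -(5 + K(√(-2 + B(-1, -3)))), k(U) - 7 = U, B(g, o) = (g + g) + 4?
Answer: 240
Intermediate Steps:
B(g, o) = 4 + 2*g (B(g, o) = 2*g + 4 = 4 + 2*g)
k(U) = 7 + U
K(S) = S (K(S) = (S + S)/2 = (2*S)/2 = S)
Y = -5 (Y = -(5 + √(-2 + (4 + 2*(-1)))) = -(5 + √(-2 + (4 - 2))) = -(5 + √(-2 + 2)) = -(5 + √0) = -(5 + 0) = -1*5 = -5)
(Y*k(1))*H(4, -5) = -5*(7 + 1)*(-6) = -5*8*(-6) = -40*(-6) = 240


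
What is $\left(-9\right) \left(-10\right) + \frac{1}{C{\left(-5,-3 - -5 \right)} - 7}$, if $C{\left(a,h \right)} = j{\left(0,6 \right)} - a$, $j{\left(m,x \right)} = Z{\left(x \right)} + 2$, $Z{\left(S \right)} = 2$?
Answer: $\frac{181}{2} \approx 90.5$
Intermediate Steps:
$j{\left(m,x \right)} = 4$ ($j{\left(m,x \right)} = 2 + 2 = 4$)
$C{\left(a,h \right)} = 4 - a$
$\left(-9\right) \left(-10\right) + \frac{1}{C{\left(-5,-3 - -5 \right)} - 7} = \left(-9\right) \left(-10\right) + \frac{1}{\left(4 - -5\right) - 7} = 90 + \frac{1}{\left(4 + 5\right) - 7} = 90 + \frac{1}{9 - 7} = 90 + \frac{1}{2} = \frac{181}{2}$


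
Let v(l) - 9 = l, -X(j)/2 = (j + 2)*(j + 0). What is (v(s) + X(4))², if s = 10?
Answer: 841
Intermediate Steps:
X(j) = -2*j*(2 + j) (X(j) = -2*(j + 2)*(j + 0) = -2*(2 + j)*j = -2*j*(2 + j))
v(l) = 9 + l
(v(s) + X(4))² = ((9 + 10) - 2*4*(2 + 4))² = (19 - 2*4*6)² = (19 - 48)² = (-29)² = 841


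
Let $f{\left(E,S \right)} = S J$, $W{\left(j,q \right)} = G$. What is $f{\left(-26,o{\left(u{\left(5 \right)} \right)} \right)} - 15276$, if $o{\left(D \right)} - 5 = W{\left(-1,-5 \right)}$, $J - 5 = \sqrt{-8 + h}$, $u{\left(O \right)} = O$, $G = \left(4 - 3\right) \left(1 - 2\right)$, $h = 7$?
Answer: $-15256 + 4 i \approx -15256.0 + 4.0 i$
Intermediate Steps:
$G = -1$ ($G = 1 \left(-1\right) = -1$)
$W{\left(j,q \right)} = -1$
$J = 5 + i$ ($J = 5 + \sqrt{-8 + 7} = 5 + \sqrt{-1} = 5 + i \approx 5.0 + 1.0 i$)
$o{\left(D \right)} = 4$ ($o{\left(D \right)} = 5 - 1 = 4$)
$f{\left(E,S \right)} = S \left(5 + i\right)$
$f{\left(-26,o{\left(u{\left(5 \right)} \right)} \right)} - 15276 = 4 \left(5 + i\right) - 15276 = \left(20 + 4 i\right) - 15276 = -15256 + 4 i$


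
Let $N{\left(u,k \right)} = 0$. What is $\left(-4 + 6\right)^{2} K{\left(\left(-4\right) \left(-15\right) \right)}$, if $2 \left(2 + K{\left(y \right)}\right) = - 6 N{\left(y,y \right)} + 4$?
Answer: $0$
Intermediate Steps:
$K{\left(y \right)} = 0$ ($K{\left(y \right)} = -2 + \frac{\left(-6\right) 0 + 4}{2} = -2 + \frac{0 + 4}{2} = -2 + \frac{1}{2} \cdot 4 = -2 + 2 = 0$)
$\left(-4 + 6\right)^{2} K{\left(\left(-4\right) \left(-15\right) \right)} = \left(-4 + 6\right)^{2} \cdot 0 = 2^{2} \cdot 0 = 4 \cdot 0 = 0$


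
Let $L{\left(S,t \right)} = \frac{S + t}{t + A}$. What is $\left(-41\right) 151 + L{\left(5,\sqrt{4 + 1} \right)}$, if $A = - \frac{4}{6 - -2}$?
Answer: $- \frac{117599}{19} + \frac{22 \sqrt{5}}{19} \approx -6186.8$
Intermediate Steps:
$A = - \frac{1}{2}$ ($A = - \frac{4}{6 + 2} = - \frac{4}{8} = \left(-4\right) \frac{1}{8} = - \frac{1}{2} \approx -0.5$)
$L{\left(S,t \right)} = \frac{S + t}{- \frac{1}{2} + t}$ ($L{\left(S,t \right)} = \frac{S + t}{t - \frac{1}{2}} = \frac{S + t}{- \frac{1}{2} + t}$)
$\left(-41\right) 151 + L{\left(5,\sqrt{4 + 1} \right)} = \left(-41\right) 151 + \frac{2 \left(5 + \sqrt{4 + 1}\right)}{-1 + 2 \sqrt{4 + 1}} = -6191 + \frac{2 \left(5 + \sqrt{5}\right)}{-1 + 2 \sqrt{5}}$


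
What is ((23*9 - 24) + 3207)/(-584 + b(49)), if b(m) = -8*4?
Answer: -1695/308 ≈ -5.5033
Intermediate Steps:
b(m) = -32
((23*9 - 24) + 3207)/(-584 + b(49)) = ((23*9 - 24) + 3207)/(-584 - 32) = ((207 - 24) + 3207)/(-616) = (183 + 3207)*(-1/616) = 3390*(-1/616) = -1695/308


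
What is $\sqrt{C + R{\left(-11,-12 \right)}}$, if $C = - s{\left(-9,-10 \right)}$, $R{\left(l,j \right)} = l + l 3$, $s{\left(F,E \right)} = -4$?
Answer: $2 i \sqrt{10} \approx 6.3246 i$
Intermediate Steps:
$R{\left(l,j \right)} = 4 l$ ($R{\left(l,j \right)} = l + 3 l = 4 l$)
$C = 4$ ($C = \left(-1\right) \left(-4\right) = 4$)
$\sqrt{C + R{\left(-11,-12 \right)}} = \sqrt{4 + 4 \left(-11\right)} = \sqrt{4 - 44} = \sqrt{-40} = 2 i \sqrt{10}$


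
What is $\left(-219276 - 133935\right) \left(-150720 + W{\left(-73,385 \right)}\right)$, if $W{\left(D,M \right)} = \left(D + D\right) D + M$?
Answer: $49335452847$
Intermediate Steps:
$W{\left(D,M \right)} = M + 2 D^{2}$ ($W{\left(D,M \right)} = 2 D D + M = 2 D^{2} + M = M + 2 D^{2}$)
$\left(-219276 - 133935\right) \left(-150720 + W{\left(-73,385 \right)}\right) = \left(-219276 - 133935\right) \left(-150720 + \left(385 + 2 \left(-73\right)^{2}\right)\right) = - 353211 \left(-150720 + \left(385 + 2 \cdot 5329\right)\right) = - 353211 \left(-150720 + \left(385 + 10658\right)\right) = - 353211 \left(-150720 + 11043\right) = \left(-353211\right) \left(-139677\right) = 49335452847$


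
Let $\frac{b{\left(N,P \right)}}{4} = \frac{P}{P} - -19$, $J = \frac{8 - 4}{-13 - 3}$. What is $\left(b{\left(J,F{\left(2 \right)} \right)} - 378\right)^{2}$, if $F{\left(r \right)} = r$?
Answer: $88804$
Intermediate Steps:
$J = - \frac{1}{4}$ ($J = \frac{4}{-16} = 4 \left(- \frac{1}{16}\right) = - \frac{1}{4} \approx -0.25$)
$b{\left(N,P \right)} = 80$ ($b{\left(N,P \right)} = 4 \left(\frac{P}{P} - -19\right) = 4 \left(1 + 19\right) = 4 \cdot 20 = 80$)
$\left(b{\left(J,F{\left(2 \right)} \right)} - 378\right)^{2} = \left(80 - 378\right)^{2} = \left(-298\right)^{2} = 88804$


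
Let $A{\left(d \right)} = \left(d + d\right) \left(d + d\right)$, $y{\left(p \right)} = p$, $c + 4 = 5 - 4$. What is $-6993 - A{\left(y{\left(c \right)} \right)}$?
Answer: $-7029$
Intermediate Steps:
$c = -3$ ($c = -4 + \left(5 - 4\right) = -4 + 1 = -3$)
$A{\left(d \right)} = 4 d^{2}$ ($A{\left(d \right)} = 2 d 2 d = 4 d^{2}$)
$-6993 - A{\left(y{\left(c \right)} \right)} = -6993 - 4 \left(-3\right)^{2} = -6993 - 4 \cdot 9 = -6993 - 36 = -7029$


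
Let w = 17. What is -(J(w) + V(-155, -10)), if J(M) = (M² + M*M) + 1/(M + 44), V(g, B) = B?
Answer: -34649/61 ≈ -568.02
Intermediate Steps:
J(M) = 1/(44 + M) + 2*M² (J(M) = (M² + M²) + 1/(44 + M) = 2*M² + 1/(44 + M) = 1/(44 + M) + 2*M²)
-(J(w) + V(-155, -10)) = -((1 + 2*17³ + 88*17²)/(44 + 17) - 10) = -((1 + 2*4913 + 88*289)/61 - 10) = -((1 + 9826 + 25432)/61 - 10) = -((1/61)*35259 - 10) = -(35259/61 - 10) = -1*34649/61 = -34649/61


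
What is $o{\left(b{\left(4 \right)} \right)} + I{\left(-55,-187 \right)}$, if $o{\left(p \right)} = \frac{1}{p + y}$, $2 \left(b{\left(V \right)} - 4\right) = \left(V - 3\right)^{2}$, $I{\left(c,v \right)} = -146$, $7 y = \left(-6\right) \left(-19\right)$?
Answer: $- \frac{42472}{291} \approx -145.95$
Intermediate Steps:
$y = \frac{114}{7}$ ($y = \frac{\left(-6\right) \left(-19\right)}{7} = \frac{1}{7} \cdot 114 = \frac{114}{7} \approx 16.286$)
$b{\left(V \right)} = 4 + \frac{\left(-3 + V\right)^{2}}{2}$ ($b{\left(V \right)} = 4 + \frac{\left(V - 3\right)^{2}}{2} = 4 + \frac{\left(-3 + V\right)^{2}}{2}$)
$o{\left(p \right)} = \frac{1}{\frac{114}{7} + p}$ ($o{\left(p \right)} = \frac{1}{p + \frac{114}{7}} = \frac{1}{\frac{114}{7} + p}$)
$o{\left(b{\left(4 \right)} \right)} + I{\left(-55,-187 \right)} = \frac{7}{114 + 7 \left(4 + \frac{\left(-3 + 4\right)^{2}}{2}\right)} - 146 = \frac{7}{114 + 7 \left(4 + \frac{1^{2}}{2}\right)} - 146 = \frac{7}{114 + 7 \left(4 + \frac{1}{2} \cdot 1\right)} - 146 = \frac{7}{114 + 7 \left(4 + \frac{1}{2}\right)} - 146 = \frac{7}{114 + 7 \cdot \frac{9}{2}} - 146 = \frac{7}{114 + \frac{63}{2}} - 146 = \frac{7}{\frac{291}{2}} - 146 = 7 \cdot \frac{2}{291} - 146 = \frac{14}{291} - 146 = - \frac{42472}{291}$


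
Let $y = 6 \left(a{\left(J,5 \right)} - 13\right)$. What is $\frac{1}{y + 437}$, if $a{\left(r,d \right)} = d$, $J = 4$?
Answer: $\frac{1}{389} \approx 0.0025707$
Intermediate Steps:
$y = -48$ ($y = 6 \left(5 - 13\right) = 6 \left(-8\right) = -48$)
$\frac{1}{y + 437} = \frac{1}{-48 + 437} = \frac{1}{389}$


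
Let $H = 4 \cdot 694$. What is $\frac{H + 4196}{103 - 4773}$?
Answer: $- \frac{3486}{2335} \approx -1.4929$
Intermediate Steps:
$H = 2776$
$\frac{H + 4196}{103 - 4773} = \frac{2776 + 4196}{103 - 4773} = \frac{6972}{-4670} = 6972 \left(- \frac{1}{4670}\right) = - \frac{3486}{2335}$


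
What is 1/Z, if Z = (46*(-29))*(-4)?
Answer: 1/5336 ≈ 0.00018741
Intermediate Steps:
Z = 5336 (Z = -1334*(-4) = 5336)
1/Z = 1/5336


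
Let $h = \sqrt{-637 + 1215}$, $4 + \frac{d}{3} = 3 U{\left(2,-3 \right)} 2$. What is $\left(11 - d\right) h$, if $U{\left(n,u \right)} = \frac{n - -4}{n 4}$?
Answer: $\frac{323 \sqrt{2}}{2} \approx 228.4$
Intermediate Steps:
$U{\left(n,u \right)} = \frac{4 + n}{4 n}$ ($U{\left(n,u \right)} = \frac{n + 4}{4 n} = \left(4 + n\right) \frac{1}{4 n} = \frac{4 + n}{4 n}$)
$d = \frac{3}{2}$ ($d = -12 + 3 \cdot 3 \frac{4 + 2}{4 \cdot 2} \cdot 2 = -12 + 3 \cdot 3 \cdot \frac{1}{4} \cdot \frac{1}{2} \cdot 6 \cdot 2 = -12 + 3 \cdot 3 \cdot \frac{3}{4} \cdot 2 = -12 + 3 \cdot \frac{9}{4} \cdot 2 = -12 + 3 \cdot \frac{9}{2} = -12 + \frac{27}{2} = \frac{3}{2} \approx 1.5$)
$h = 17 \sqrt{2}$ ($h = \sqrt{578} = 17 \sqrt{2} \approx 24.042$)
$\left(11 - d\right) h = \left(11 - \frac{3}{2}\right) 17 \sqrt{2} = \frac{19 \cdot 17 \sqrt{2}}{2} = \frac{323 \sqrt{2}}{2}$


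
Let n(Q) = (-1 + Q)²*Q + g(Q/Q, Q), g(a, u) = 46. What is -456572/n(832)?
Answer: -228286/287273399 ≈ -0.00079466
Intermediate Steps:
n(Q) = 46 + Q*(-1 + Q)² (n(Q) = (-1 + Q)²*Q + 46 = Q*(-1 + Q)² + 46 = 46 + Q*(-1 + Q)²)
-456572/n(832) = -456572/(46 + 832*(-1 + 832)²) = -456572/(46 + 832*831²) = -456572/(46 + 832*690561) = -456572/(46 + 574546752) = -456572/574546798 = -456572*1/574546798 = -228286/287273399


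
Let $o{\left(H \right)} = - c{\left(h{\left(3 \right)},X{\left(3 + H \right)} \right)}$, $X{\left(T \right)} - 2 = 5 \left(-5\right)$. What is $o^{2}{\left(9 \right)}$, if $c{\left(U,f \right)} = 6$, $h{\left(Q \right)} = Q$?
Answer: $36$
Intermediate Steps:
$X{\left(T \right)} = -23$ ($X{\left(T \right)} = 2 + 5 \left(-5\right) = 2 - 25 = -23$)
$o{\left(H \right)} = -6$ ($o{\left(H \right)} = \left(-1\right) 6 = -6$)
$o^{2}{\left(9 \right)} = \left(-6\right)^{2} = 36$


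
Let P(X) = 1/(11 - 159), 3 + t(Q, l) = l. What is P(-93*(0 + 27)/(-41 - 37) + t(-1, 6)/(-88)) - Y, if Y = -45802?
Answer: 6778695/148 ≈ 45802.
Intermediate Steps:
t(Q, l) = -3 + l
P(X) = -1/148 (P(X) = 1/(-148) = -1/148)
P(-93*(0 + 27)/(-41 - 37) + t(-1, 6)/(-88)) - Y = -1/148 - 1*(-45802) = -1/148 + 45802 = 6778695/148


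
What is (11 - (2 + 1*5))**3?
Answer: 64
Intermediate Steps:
(11 - (2 + 1*5))**3 = (11 - (2 + 5))**3 = (11 - 1*7)**3 = (11 - 7)**3 = 4**3 = 64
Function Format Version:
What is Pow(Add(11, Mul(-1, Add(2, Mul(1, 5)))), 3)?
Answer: 64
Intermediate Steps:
Pow(Add(11, Mul(-1, Add(2, Mul(1, 5)))), 3) = Pow(Add(11, Mul(-1, Add(2, 5))), 3) = Pow(Add(11, Mul(-1, 7)), 3) = Pow(Add(11, -7), 3) = Pow(4, 3) = 64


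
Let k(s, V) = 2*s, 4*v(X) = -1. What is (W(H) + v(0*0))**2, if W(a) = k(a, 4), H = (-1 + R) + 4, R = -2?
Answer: 49/16 ≈ 3.0625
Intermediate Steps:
v(X) = -1/4 (v(X) = (1/4)*(-1) = -1/4)
H = 1 (H = (-1 - 2) + 4 = -3 + 4 = 1)
W(a) = 2*a
(W(H) + v(0*0))**2 = (2*1 - 1/4)**2 = (2 - 1/4)**2 = (7/4)**2 = 49/16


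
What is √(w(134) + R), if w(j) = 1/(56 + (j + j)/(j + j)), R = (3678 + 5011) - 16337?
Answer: I*√24848295/57 ≈ 87.453*I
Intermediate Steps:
R = -7648 (R = 8689 - 16337 = -7648)
w(j) = 1/57 (w(j) = 1/(56 + (2*j)/((2*j))) = 1/(56 + (2*j)*(1/(2*j))) = 1/(56 + 1) = 1/57)
√(w(134) + R) = √(1/57 - 7648) = √(-435935/57) = I*√24848295/57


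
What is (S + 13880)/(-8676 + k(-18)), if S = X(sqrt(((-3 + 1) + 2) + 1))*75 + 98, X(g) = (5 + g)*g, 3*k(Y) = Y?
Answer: -7214/4341 ≈ -1.6618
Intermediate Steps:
k(Y) = Y/3
X(g) = g*(5 + g)
S = 548 (S = (sqrt(((-3 + 1) + 2) + 1)*(5 + sqrt(((-3 + 1) + 2) + 1)))*75 + 98 = (sqrt((-2 + 2) + 1)*(5 + sqrt((-2 + 2) + 1)))*75 + 98 = (sqrt(0 + 1)*(5 + sqrt(0 + 1)))*75 + 98 = (sqrt(1)*(5 + sqrt(1)))*75 + 98 = (1*(5 + 1))*75 + 98 = (1*6)*75 + 98 = 6*75 + 98 = 450 + 98 = 548)
(S + 13880)/(-8676 + k(-18)) = (548 + 13880)/(-8676 + (1/3)*(-18)) = 14428/(-8676 - 6) = 14428/(-8682) = 14428*(-1/8682) = -7214/4341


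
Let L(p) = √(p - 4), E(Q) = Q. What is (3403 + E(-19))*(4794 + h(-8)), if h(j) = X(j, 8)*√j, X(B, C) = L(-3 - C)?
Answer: 16222896 - 6768*√30 ≈ 1.6186e+7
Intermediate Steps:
L(p) = √(-4 + p)
X(B, C) = √(-7 - C) (X(B, C) = √(-4 + (-3 - C)) = √(-7 - C))
h(j) = I*√15*√j (h(j) = √(-7 - 1*8)*√j = √(-7 - 8)*√j = √(-15)*√j = (I*√15)*√j = I*√15*√j)
(3403 + E(-19))*(4794 + h(-8)) = (3403 - 19)*(4794 + I*√15*√(-8)) = 3384*(4794 + I*√15*(2*I*√2)) = 3384*(4794 - 2*√30) = 16222896 - 6768*√30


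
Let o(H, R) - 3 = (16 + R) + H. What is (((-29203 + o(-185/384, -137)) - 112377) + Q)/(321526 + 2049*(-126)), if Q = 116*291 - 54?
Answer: -41470649/24327168 ≈ -1.7047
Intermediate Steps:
Q = 33702 (Q = 33756 - 54 = 33702)
o(H, R) = 19 + H + R (o(H, R) = 3 + ((16 + R) + H) = 3 + (16 + H + R) = 19 + H + R)
(((-29203 + o(-185/384, -137)) - 112377) + Q)/(321526 + 2049*(-126)) = (((-29203 + (19 - 185/384 - 137)) - 112377) + 33702)/(321526 + 2049*(-126)) = (((-29203 + (19 - 185*1/384 - 137)) - 112377) + 33702)/(321526 - 258174) = (((-29203 + (19 - 185/384 - 137)) - 112377) + 33702)/63352 = (((-29203 - 45497/384) - 112377) + 33702)*(1/63352) = ((-11259449/384 - 112377) + 33702)*(1/63352) = (-54412217/384 + 33702)*(1/63352) = -41470649/384*1/63352 = -41470649/24327168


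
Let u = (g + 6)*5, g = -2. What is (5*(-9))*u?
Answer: -900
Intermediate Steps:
u = 20 (u = (-2 + 6)*5 = 4*5 = 20)
(5*(-9))*u = (5*(-9))*20 = -45*20 = -900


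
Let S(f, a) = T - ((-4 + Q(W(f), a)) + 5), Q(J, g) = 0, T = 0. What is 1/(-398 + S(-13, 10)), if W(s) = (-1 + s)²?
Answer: -1/399 ≈ -0.0025063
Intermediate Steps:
S(f, a) = -1 (S(f, a) = 0 - ((-4 + 0) + 5) = 0 - (-4 + 5) = 0 - 1*1 = 0 - 1 = -1)
1/(-398 + S(-13, 10)) = 1/(-398 - 1) = 1/(-399) = -1/399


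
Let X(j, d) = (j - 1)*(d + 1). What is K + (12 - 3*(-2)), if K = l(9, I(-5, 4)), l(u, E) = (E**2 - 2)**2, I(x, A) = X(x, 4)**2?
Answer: 656096760022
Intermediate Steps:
X(j, d) = (1 + d)*(-1 + j) (X(j, d) = (-1 + j)*(1 + d) = (1 + d)*(-1 + j))
I(x, A) = (-5 + 5*x)**2 (I(x, A) = (-1 + x - 1*4 + 4*x)**2 = (-1 + x - 4 + 4*x)**2 = (-5 + 5*x)**2)
l(u, E) = (-2 + E**2)**2
K = 656096760004 (K = (-2 + (25*(-1 - 5)**2)**2)**2 = (-2 + (25*(-6)**2)**2)**2 = (-2 + (25*36)**2)**2 = (-2 + 900**2)**2 = (-2 + 810000)**2 = 809998**2 = 656096760004)
K + (12 - 3*(-2)) = 656096760004 + (12 - 3*(-2)) = 656096760004 + (12 + 6) = 656096760004 + 18 = 656096760022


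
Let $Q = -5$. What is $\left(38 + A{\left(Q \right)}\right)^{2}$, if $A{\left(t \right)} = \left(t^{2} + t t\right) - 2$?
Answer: $7396$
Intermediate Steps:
$A{\left(t \right)} = -2 + 2 t^{2}$ ($A{\left(t \right)} = \left(t^{2} + t^{2}\right) - 2 = 2 t^{2} - 2 = -2 + 2 t^{2}$)
$\left(38 + A{\left(Q \right)}\right)^{2} = \left(38 - \left(2 - 2 \left(-5\right)^{2}\right)\right)^{2} = \left(38 + \left(-2 + 2 \cdot 25\right)\right)^{2} = \left(38 + \left(-2 + 50\right)\right)^{2} = \left(38 + 48\right)^{2} = 86^{2} = 7396$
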